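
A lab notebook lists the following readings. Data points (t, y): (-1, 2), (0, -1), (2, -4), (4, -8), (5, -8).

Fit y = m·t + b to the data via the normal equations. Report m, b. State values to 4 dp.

m = -1.6923, b = -0.4154

Normal-equation sums: Σt·t = 46, Σt = 10, Σ1 = 5.
Right-hand side: Σt·y = -82, Σy = -19.
MᵀM·[m, b]ᵀ = Mᵀy becomes [[46, 10]; [10, 5]]·[m, b]ᵀ = [-82, -19]ᵀ.
Determinant 46·5 − 10² = 130.
m = ((-82)·5 − 10·(-19))/130 = -22/13; b = (46·(-19) − 10·(-82))/130 = -27/65.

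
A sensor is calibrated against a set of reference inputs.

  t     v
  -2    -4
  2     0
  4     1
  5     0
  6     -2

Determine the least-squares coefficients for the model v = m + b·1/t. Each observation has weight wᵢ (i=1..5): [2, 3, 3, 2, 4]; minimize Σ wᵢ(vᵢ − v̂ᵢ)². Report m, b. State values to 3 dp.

From the data, Σwᵢ·1 = 14, Σwᵢ·1/t = 139/60, Σwᵢ·1/t·1/t = 5863/3600.
Right-hand side: Σwᵢ·v = -13, Σwᵢ·1/t·v = 41/12.
So AᵀWA·[m, b]ᵀ = AᵀWv: [[14, 139/60]; [139/60, 5863/3600]]·[m, b]ᵀ = [-13, 41/12]ᵀ.
Δ = 14·(5863/3600) − (139/60)² = 62761/3600.
m = ((-13)·(5863/3600) − (139/60)·(41/12))/(62761/3600) = -104714/62761; b = (14·(41/12) − (139/60)·(-13))/(62761/3600) = 280620/62761.

m = -1.668, b = 4.471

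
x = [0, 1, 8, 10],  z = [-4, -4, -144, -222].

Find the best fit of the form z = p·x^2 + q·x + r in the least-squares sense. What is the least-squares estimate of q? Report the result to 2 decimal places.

The normal system AᵀA·[p, q, r]ᵀ = Aᵀz is [[14097, 1513, 165]; [1513, 165, 19]; [165, 19, 4]]·[p, q, r]ᵀ = [-31420, -3376, -374]ᵀ.
Solving the 3×3 system (Gaussian elimination) gives p = -14502/6589, q = 488/6589, r = -20182/6589.

q = 0.07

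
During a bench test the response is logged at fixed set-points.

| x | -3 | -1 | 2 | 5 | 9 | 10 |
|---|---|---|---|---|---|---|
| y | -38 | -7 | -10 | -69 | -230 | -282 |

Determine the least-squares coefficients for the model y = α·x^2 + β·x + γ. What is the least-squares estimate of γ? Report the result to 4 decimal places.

Forming AᵀA = [[17284, 1834, 220]; [1834, 220, 22]; [220, 22, 6]] and Aᵀy = [-48944, -5134, -636]ᵀ gives AᵀA·[α, β, γ]ᵀ = Aᵀy.
Row-reducing yields α = -518767/171651, β = 373066/171651, γ = -180486/57217.

γ = -3.1544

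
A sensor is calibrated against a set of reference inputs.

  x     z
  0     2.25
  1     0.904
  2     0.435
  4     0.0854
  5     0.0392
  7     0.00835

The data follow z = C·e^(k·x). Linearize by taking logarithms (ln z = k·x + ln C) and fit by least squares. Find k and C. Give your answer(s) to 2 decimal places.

Linearized form: ln z = k·x + ln C. From the 6 transformed points,
Σx = 19.0000, Σ(x)² = 95.0000, Σln z = -10.6074, Σx·ln z = -61.3012.
Equations: 95.0000·k + 19.0000·ln C = -61.3012;  19.0000·k + 6·ln C = -10.6074.
Solving (det = 209.0000): k = -0.79554, ln C = 0.75130, so C = exp(0.75130) = 2.11975.

k = -0.80, C = 2.12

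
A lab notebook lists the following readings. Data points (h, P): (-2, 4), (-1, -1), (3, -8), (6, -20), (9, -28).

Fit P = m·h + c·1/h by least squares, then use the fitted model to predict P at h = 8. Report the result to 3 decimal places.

From the data, Σh·h = 131, Σh·1/h = 5, Σ1/h·1/h = 227/162.
For XᵀP: Σh·P = -403, Σ1/h·P = -91/9.
Eliminating c: (227/162)·(row 1) − 5·(row 2) gives (25687/162)·m = (227/162)·(-403) − 5·(-91/9) = -83291/162, so m = -83291/25687.
Then c = ((-91/9) − 5·(-83291/25687))/(227/162) = 111852/25687.
At h = 8: P̂ = (-83291/25687)·(8) + (111852/25687)·(1/8) = -1304693/51374.

P̂ = -25.396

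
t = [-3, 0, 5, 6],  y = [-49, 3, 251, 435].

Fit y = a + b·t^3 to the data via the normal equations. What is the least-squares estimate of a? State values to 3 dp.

a = 3.622

Compute the Gram sums: Σ1 = 4, Σt^3 = 314, Σt^3·t^3 = 63010.
Right-hand side: Σy = 640, Σt^3·y = 126658.
So AᵀA·[a, b]ᵀ = Aᵀy: [[4, 314]; [314, 63010]]·[a, b]ᵀ = [640, 126658]ᵀ.
Eliminating b: 63010·(row 1) − 314·(row 2) gives 153444·a = 63010·640 − 314·126658 = 555788, so a = 7313/2019.
Then b = (126658 − 314·(7313/2019))/63010 = 4022/2019.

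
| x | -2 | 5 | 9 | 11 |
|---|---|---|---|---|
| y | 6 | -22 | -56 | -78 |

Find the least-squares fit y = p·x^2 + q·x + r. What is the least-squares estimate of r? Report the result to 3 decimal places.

With design matrix M, MᵀM = [[21843, 2177, 231]; [2177, 231, 23]; [231, 23, 4]] and Mᵀy = [-14500, -1484, -150]ᵀ.
Inverting the 3×3 Gram matrix, [p, q, r]ᵀ = [-9791/23854, -329881/119270, 125671/59635]ᵀ.

r = 2.107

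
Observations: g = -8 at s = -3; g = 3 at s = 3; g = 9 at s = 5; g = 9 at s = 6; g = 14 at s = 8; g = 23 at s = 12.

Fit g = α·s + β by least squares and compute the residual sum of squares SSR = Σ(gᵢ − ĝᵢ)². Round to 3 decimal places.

With design matrix X, XᵀX = [[287, 31]; [31, 6]] and Xᵀg = [520, 50]ᵀ.
det = 287·6 − 31² = 761.
α = (520·6 − 31·50)/761 = 1570/761; β = (287·50 − 31·520)/761 = -1770/761.
Residuals: 392/761, -657/761, 769/761, -801/761, -136/761, 433/761; SSR = 2660/761.

SSR = 3.495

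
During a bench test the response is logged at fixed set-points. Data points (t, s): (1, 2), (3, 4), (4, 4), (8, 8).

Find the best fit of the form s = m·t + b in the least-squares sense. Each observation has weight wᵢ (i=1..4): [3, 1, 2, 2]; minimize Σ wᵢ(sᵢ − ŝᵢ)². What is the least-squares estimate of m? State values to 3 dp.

With design matrix M, MᵀWM = [[172, 30]; [30, 8]] and MᵀWs = [178, 34]ᵀ.
det = 172·8 − 30² = 476.
m = (178·8 − 30·34)/476 = 101/119; b = (172·34 − 30·178)/476 = 127/119.

m = 0.849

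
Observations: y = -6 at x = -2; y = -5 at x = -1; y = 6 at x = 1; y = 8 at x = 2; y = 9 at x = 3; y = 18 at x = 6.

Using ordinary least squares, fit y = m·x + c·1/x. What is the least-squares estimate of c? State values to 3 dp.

c = 2.529

The normal system AᵀA·[m, c]ᵀ = Aᵀy is [[55, 6]; [6, 95/36]]·[m, c]ᵀ = [174, 24]ᵀ.
Δ = 55·(95/36) − 6² = 3929/36.
m = (174·(95/36) − 6·24)/(3929/36) = 11346/3929; c = (55·24 − 6·174)/(3929/36) = 9936/3929.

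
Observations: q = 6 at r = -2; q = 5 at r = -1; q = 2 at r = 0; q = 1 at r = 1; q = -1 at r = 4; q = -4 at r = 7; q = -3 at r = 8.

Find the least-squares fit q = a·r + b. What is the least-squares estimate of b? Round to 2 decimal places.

b = 3.10

With design matrix M, MᵀM = [[135, 17]; [17, 7]] and Mᵀq = [-72, 6]ᵀ.
Eliminating b: 7·(row 1) − 17·(row 2) gives 656·a = 7·(-72) − 17·6 = -606, so a = -303/328.
Then b = (6 − 17·(-303/328))/7 = 1017/328.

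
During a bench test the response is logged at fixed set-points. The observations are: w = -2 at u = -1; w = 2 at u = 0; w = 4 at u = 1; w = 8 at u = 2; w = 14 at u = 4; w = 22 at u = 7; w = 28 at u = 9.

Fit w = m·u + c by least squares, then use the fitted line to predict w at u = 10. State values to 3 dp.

ŵ = 31.145

Compute the Gram sums: Σu·u = 152, Σu = 22, Σ1 = 7.
And Σu·w = 484, Σw = 76.
So MᵀM·[m, c]ᵀ = Mᵀw: [[152, 22]; [22, 7]]·[m, c]ᵀ = [484, 76]ᵀ.
Eliminating c: 7·(row 1) − 22·(row 2) gives 580·m = 7·484 − 22·76 = 1716, so m = 429/145.
Then c = (76 − 22·(429/145))/7 = 226/145.
At u = 10: ŵ = (429/145)·(10) + (226/145)·(1) = 4516/145.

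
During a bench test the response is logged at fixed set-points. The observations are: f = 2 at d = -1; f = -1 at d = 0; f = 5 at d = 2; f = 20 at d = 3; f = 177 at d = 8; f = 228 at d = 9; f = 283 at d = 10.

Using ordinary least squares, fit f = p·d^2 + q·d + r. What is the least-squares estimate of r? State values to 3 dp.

r = -2.270

Forming AᵀA = [[20755, 2275, 259]; [2275, 259, 31]; [259, 31, 7]] and Aᵀf = [58298, 6366, 714]ᵀ gives AᵀA·[p, q, r]ᵀ = Aᵀf.
Solving the 3×3 system (Gaussian elimination) gives p = 38812/12747, q = -3449/1821, r = -4133/1821.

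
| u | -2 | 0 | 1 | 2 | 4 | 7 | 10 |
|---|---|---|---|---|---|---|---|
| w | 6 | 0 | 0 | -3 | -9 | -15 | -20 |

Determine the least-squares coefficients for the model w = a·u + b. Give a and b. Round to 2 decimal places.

Normal-equation sums: Σu·u = 174, Σu = 22, Σ1 = 7.
And Σu·w = -359, Σw = -41.
Eliminating b: 7·(row 1) − 22·(row 2) gives 734·a = 7·(-359) − 22·(-41) = -1611, so a = -1611/734.
Then b = ((-41) − 22·(-1611/734))/7 = 382/367.

a = -2.19, b = 1.04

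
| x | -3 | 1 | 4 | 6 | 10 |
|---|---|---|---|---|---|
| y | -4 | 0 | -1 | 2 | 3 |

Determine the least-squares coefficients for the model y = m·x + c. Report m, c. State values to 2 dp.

m = 0.51, c = -1.85

Normal-equation sums: Σx·x = 162, Σx = 18, Σ1 = 5.
Right-hand side: Σx·y = 50, Σy = 0.
det = 162·5 − 18² = 486.
m = (50·5 − 18·0)/486 = 125/243; c = (162·0 − 18·50)/486 = -50/27.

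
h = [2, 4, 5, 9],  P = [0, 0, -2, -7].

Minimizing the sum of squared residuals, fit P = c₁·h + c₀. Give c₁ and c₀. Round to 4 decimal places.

With design matrix A, AᵀA = [[126, 20]; [20, 4]] and AᵀP = [-73, -9]ᵀ.
Eliminating c₀: 4·(row 1) − 20·(row 2) gives 104·c₁ = 4·(-73) − 20·(-9) = -112, so c₁ = -14/13.
Then c₀ = ((-9) − 20·(-14/13))/4 = 163/52.

c₁ = -1.0769, c₀ = 3.1346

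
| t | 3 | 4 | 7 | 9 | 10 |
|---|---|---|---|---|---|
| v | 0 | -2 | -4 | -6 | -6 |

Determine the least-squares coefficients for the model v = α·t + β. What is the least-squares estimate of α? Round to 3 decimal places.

With design matrix X, XᵀX = [[255, 33]; [33, 5]] and Xᵀv = [-150, -18]ᵀ.
Eliminating β: 5·(row 1) − 33·(row 2) gives 186·α = 5·(-150) − 33·(-18) = -156, so α = -26/31.
Then β = ((-18) − 33·(-26/31))/5 = 60/31.

α = -0.839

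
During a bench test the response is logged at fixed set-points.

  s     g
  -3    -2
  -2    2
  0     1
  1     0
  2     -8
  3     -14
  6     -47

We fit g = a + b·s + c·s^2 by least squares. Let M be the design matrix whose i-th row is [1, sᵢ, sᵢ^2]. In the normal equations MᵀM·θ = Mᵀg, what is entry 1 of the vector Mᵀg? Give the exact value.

Entry 1 ↔ basis 1, so (Mᵀg)_{1} = Σᵢ gᵢ = (1)·(-2) + (1)·(2) + (1)·(1) + (1)·(0) + (1)·(-8) + (1)·(-14) + (1)·(-47) = -68.

-68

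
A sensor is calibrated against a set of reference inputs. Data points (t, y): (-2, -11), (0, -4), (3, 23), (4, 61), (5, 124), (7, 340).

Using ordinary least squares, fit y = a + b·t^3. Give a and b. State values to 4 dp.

a = -3.2339, b = 1.0025

Setting ∂/∂a … = 0 gives: 6·a + 551·b = 533;  551·a + 138163·b = 136733.
det = 6·138163 − 551² = 525377.
a = (533·138163 − 551·136733)/525377 = -1699004/525377; b = (6·136733 − 551·533)/525377 = 526715/525377.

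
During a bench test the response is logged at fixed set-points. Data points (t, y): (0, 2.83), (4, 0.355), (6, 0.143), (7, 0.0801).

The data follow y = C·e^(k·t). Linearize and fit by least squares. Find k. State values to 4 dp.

k = -0.5046

Linearized form: ln y = k·t + ln C. From the 4 transformed points,
Sums: Σt = 17.0000, Σ(t)² = 101.0000, Σln y = -4.4648, Σt·ln y = -33.4834.
Normal system: [[101.0000, 17.0000]; [17.0000, 4]]·[k, ln C]ᵀ = [-33.4834, -4.4648]ᵀ.
Δ = 101.0000·4 − (17.0000)² = 115.0000; k = (-33.4834·4 − 17.0000·-4.4648)/115.0000 = -0.50463, ln C = (101.0000·-4.4648 − 17.0000·-33.4834)/115.0000 = 1.02850.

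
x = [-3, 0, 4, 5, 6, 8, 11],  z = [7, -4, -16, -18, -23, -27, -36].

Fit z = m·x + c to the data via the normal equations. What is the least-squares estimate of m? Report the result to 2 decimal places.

From the data, Σx·x = 271, Σx = 31, Σ1 = 7.
Moment sums: Σx·z = -925, Σz = -117.
AᵀA·[m, c]ᵀ = Aᵀz becomes [[271, 31]; [31, 7]]·[m, c]ᵀ = [-925, -117]ᵀ.
Δ = 271·7 − 31² = 936.
m = ((-925)·7 − 31·(-117))/936 = -356/117; c = (271·(-117) − 31·(-925))/936 = -379/117.

m = -3.04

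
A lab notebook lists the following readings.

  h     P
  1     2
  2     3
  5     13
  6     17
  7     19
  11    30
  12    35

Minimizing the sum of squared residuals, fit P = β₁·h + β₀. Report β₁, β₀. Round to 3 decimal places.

Sums needed: Σh·h = 380, Σh = 44, Σ1 = 7.
Right-hand side: Σh·P = 1058, ΣP = 119.
XᵀX·[β₁, β₀]ᵀ = XᵀP becomes [[380, 44]; [44, 7]]·[β₁, β₀]ᵀ = [1058, 119]ᵀ.
Eliminating β₀: 7·(row 1) − 44·(row 2) gives 724·β₁ = 7·1058 − 44·119 = 2170, so β₁ = 1085/362.
Then β₀ = (119 − 44·(1085/362))/7 = -333/181.

β₁ = 2.997, β₀ = -1.840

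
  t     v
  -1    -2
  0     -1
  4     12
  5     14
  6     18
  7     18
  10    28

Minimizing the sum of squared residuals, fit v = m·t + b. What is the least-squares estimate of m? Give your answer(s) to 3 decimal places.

m = 2.772

With design matrix X, XᵀX = [[227, 31]; [31, 7]] and Xᵀv = [634, 87]ᵀ.
Eliminating b: 7·(row 1) − 31·(row 2) gives 628·m = 7·634 − 31·87 = 1741, so m = 1741/628.
Then b = (87 − 31·(1741/628))/7 = 95/628.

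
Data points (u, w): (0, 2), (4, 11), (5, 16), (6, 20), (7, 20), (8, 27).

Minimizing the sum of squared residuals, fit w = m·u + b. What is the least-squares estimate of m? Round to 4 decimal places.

Normal-equation sums: Σu·u = 190, Σu = 30, Σ1 = 6.
And Σu·w = 600, Σw = 96.
So XᵀX·[m, b]ᵀ = Xᵀw: [[190, 30]; [30, 6]]·[m, b]ᵀ = [600, 96]ᵀ.
det = 190·6 − 30² = 240.
m = (600·6 − 30·96)/240 = 3; b = (190·96 − 30·600)/240 = 1.

m = 3.0000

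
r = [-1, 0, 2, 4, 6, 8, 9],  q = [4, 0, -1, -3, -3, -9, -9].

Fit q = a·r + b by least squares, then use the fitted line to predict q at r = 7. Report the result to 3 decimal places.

Entries of MᵀM: Σr·r = 202, Σr = 28, Σ1 = 7.
And Σr·q = -189, Σq = -21.
Determinant 202·7 − 28² = 630.
a = ((-189)·7 − 28·(-21))/630 = -7/6; b = (202·(-21) − 28·(-189))/630 = 5/3.
At r = 7: q̂ = (-7/6)·(7) + (5/3)·(1) = -13/2.

q̂ = -6.500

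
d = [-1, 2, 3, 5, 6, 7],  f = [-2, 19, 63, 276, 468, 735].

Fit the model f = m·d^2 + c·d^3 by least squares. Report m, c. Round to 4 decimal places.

m = 1.0198, c = 1.9976

Normal-equation sums: Σd^2·d^2 = 4420, Σd^2·d^3 = 27982, Σd^3·d^3 = 180724.
Moment sums: Σd^2·f = 60404, Σd^3·f = 389548.
Normal equations: [[4420, 27982]; [27982, 180724]]·[m, c]ᵀ = [60404, 389548]ᵀ.
Eliminating c: 180724·(row 1) − 27982·(row 2) gives 15807756·m = 180724·60404 − 27982·389548 = 16120360, so m = 4030090/3951939.
Then c = (389548 − 27982·(4030090/3951939))/180724 = 464374/232467.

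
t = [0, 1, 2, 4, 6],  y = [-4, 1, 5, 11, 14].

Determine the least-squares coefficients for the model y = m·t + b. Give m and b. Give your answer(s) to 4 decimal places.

m = 2.9655, b = -2.3103

From the data, Σt·t = 57, Σt = 13, Σ1 = 5.
Right-hand side: Σt·y = 139, Σy = 27.
Normal equations: [[57, 13]; [13, 5]]·[m, b]ᵀ = [139, 27]ᵀ.
Δ = 57·5 − 13² = 116.
m = (139·5 − 13·27)/116 = 86/29; b = (57·27 − 13·139)/116 = -67/29.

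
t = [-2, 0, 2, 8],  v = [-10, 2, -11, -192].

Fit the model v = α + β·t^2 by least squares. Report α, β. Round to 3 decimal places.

From the data, Σ1 = 4, Σt^2 = 72, Σt^2·t^2 = 4128.
And Σv = -211, Σt^2·v = -12372.
Δ = 4·4128 − 72² = 11328.
α = ((-211)·4128 − 72·(-12372))/11328 = 103/59; β = (4·(-12372) − 72·(-211))/11328 = -1429/472.

α = 1.746, β = -3.028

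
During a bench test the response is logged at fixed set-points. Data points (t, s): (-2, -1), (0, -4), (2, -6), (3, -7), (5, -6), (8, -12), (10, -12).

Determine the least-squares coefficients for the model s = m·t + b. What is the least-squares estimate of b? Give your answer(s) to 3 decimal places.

Entries of AᵀA: Σt·t = 206, Σt = 26, Σ1 = 7.
And Σt·s = -277, Σs = -48.
Normal equations: [[206, 26]; [26, 7]]·[m, b]ᵀ = [-277, -48]ᵀ.
Δ = 206·7 − 26² = 766.
m = ((-277)·7 − 26·(-48))/766 = -691/766; b = (206·(-48) − 26·(-277))/766 = -1343/383.

b = -3.507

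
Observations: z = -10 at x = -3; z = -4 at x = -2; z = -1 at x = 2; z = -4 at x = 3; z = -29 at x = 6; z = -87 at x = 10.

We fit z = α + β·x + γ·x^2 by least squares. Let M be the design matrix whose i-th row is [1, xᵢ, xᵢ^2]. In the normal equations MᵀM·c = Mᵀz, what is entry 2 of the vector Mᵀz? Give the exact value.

Entry 2 ↔ basis x, so (Mᵀz)_{2} = Σᵢ (x)·zᵢ = (-3)·(-10) + (-2)·(-4) + (2)·(-1) + (3)·(-4) + (6)·(-29) + (10)·(-87) = -1020.

-1020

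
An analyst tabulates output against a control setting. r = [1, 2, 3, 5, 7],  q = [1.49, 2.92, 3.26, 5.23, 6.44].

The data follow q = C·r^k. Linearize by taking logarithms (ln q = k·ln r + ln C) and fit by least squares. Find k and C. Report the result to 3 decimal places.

With ln qᵢ as the transformed response and ln rᵢ as the regressor:
Σln r = 5.3471, Σ(ln r)² = 8.0643, Σln q = 6.1690, Σln r·ln q = 8.3280.
Equations: 8.0643·k + 5.3471·ln C = 8.3280;  5.3471·k + 5·ln C = 6.1690.
Δ = 8.0643·5 − (5.3471)² = 11.7297; k = (8.3280·5 − 5.3471·6.1690)/11.7297 = 0.73775, ln C = (8.0643·6.1690 − 5.3471·8.3280)/11.7297 = 0.44484, so C = exp(0.44484) = 1.56024.

k = 0.738, C = 1.560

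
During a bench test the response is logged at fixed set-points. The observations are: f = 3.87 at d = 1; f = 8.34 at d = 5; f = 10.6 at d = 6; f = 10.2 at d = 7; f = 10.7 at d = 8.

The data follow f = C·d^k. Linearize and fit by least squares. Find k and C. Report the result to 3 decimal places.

With ln fᵢ as the transformed response and ln dᵢ as the regressor:
Σln d = 7.4265, Σ(ln d)² = 13.9113, Σln f = 10.5278, Σln d·ln f = 17.0917.
Equations: 13.9113·k + 7.4265·ln C = 17.0917;  7.4265·k + 5·ln C = 10.5278.
Solving (det = 14.4030): k = 0.50500, ln C = 1.35549, so C = exp(1.35549) = 3.87865.

k = 0.505, C = 3.879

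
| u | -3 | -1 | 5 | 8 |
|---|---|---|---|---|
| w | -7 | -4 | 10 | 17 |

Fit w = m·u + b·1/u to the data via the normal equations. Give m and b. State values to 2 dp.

Normal-equation sums: Σu·u = 99, Σu·1/u = 4, Σ1/u·1/u = 16801/14400.
And Σu·w = 211, Σ1/u·w = 251/24.
MᵀM·[m, b]ᵀ = Mᵀw becomes [[99, 4]; [4, 16801/14400]]·[m, b]ᵀ = [211, 251/24]ᵀ.
Determinant 99·(16801/14400) − 4² = 159211/1600.
m = (211·(16801/14400) − 4·(251/24))/(159211/1600) = 2942611/1432899; b = (99·(251/24) − 4·211)/(159211/1600) = 306200/159211.

m = 2.05, b = 1.92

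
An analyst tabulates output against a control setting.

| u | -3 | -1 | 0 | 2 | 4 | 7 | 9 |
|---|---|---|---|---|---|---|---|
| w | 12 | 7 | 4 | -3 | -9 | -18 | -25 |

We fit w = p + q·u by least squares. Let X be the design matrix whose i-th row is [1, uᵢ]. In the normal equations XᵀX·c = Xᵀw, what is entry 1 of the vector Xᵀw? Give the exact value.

Entry 1 ↔ basis 1, so (Xᵀw)_{1} = Σᵢ wᵢ = (1)·(12) + (1)·(7) + (1)·(4) + (1)·(-3) + (1)·(-9) + (1)·(-18) + (1)·(-25) = -32.

-32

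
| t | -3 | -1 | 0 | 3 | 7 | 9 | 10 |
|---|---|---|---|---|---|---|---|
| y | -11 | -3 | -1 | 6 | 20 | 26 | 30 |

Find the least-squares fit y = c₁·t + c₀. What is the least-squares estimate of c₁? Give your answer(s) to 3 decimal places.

c₁ = 3.060

Setting ∂/∂c₁ … = 0 gives: 249·c₁ + 25·c₀ = 728;  25·c₁ + 7·c₀ = 67.
Eliminating c₀: 7·(row 1) − 25·(row 2) gives 1118·c₁ = 7·728 − 25·67 = 3421, so c₁ = 3421/1118.
Then c₀ = (67 − 25·(3421/1118))/7 = -1517/1118.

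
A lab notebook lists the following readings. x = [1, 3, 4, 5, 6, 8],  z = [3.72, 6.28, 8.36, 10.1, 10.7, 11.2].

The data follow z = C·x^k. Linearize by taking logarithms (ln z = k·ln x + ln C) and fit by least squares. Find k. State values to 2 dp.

With ln zᵢ as the transformed response and ln xᵢ as the regressor:
AᵀA = [[13.2535, 7.9655]; [7.9655, 6]], rhs = [17.9548, 12.3732]ᵀ  (here Σln x = 7.9655, Σ(ln x)² = 13.2535, Σln z = 12.3732, Σln x·ln z = 17.9548).
Δ = 13.2535·6 − (7.9655)² = 16.0713; k = (17.9548·6 − 7.9655·12.3732)/16.0713 = 0.57054, ln C = (13.2535·12.3732 − 7.9655·17.9548)/16.0713 = 1.30476.

k = 0.57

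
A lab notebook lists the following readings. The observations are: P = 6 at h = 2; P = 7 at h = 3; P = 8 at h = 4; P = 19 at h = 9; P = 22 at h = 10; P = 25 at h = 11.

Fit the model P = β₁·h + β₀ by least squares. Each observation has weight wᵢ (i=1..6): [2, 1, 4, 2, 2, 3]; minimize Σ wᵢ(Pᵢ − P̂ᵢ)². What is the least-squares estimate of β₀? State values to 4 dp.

Compute the Gram sums: Σwᵢ·h·h = 806, Σwᵢ·h = 94, Σwᵢ·1 = 14.
For AᵀWP: Σwᵢ·h·P = 1780, Σwᵢ·P = 208.
So AᵀWA·[β₁, β₀]ᵀ = AᵀWP: [[806, 94]; [94, 14]]·[β₁, β₀]ᵀ = [1780, 208]ᵀ.
det = 806·14 − 94² = 2448.
β₁ = (1780·14 − 94·208)/2448 = 671/306; β₀ = (806·208 − 94·1780)/2448 = 41/306.

β₀ = 0.1340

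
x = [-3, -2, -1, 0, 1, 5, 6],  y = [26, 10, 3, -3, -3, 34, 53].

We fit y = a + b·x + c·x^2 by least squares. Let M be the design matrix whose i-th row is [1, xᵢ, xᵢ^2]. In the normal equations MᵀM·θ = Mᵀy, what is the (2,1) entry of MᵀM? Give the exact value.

6

Row 2 ↔ basis x, column 1 ↔ basis 1, so (MᵀM)_{2,1} = Σᵢ x = (-3)·(1) + (-2)·(1) + (-1)·(1) + (0)·(1) + (1)·(1) + (5)·(1) + (6)·(1) = 6.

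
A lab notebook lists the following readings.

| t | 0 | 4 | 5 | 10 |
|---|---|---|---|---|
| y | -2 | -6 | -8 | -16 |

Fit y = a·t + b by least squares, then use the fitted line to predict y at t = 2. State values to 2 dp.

With design matrix A, AᵀA = [[141, 19]; [19, 4]] and Aᵀy = [-224, -32]ᵀ.
Δ = 141·4 − 19² = 203.
a = ((-224)·4 − 19·(-32))/203 = -288/203; b = (141·(-32) − 19·(-224))/203 = -256/203.
At t = 2: ŷ = (-288/203)·(2) + (-256/203)·(1) = -832/203.

ŷ = -4.10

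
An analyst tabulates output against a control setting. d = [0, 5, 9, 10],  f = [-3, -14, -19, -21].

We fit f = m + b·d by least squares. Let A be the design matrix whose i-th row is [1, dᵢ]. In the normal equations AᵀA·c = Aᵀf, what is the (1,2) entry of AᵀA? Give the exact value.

Row 1 ↔ basis 1, column 2 ↔ basis d, so (AᵀA)_{1,2} = Σᵢ d = (1)·(0) + (1)·(5) + (1)·(9) + (1)·(10) = 24.

24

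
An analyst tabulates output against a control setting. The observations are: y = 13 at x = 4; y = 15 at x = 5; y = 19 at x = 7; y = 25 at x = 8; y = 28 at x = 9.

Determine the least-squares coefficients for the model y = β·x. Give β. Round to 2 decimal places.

β = 3.03

MᵀM·[β]ᵀ = Mᵀy reads: 235·β = 712.
Hence β = 712 / 235 ≈ 3.02979.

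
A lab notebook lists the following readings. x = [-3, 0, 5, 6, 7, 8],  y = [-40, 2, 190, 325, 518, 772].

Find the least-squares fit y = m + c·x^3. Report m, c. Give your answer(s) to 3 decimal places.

Compute the Gram sums: Σ1 = 6, Σx^3 = 1169, Σx^3·x^3 = 442803.
For Mᵀy: Σy = 1767, Σx^3·y = 667968.
Normal equations: [[6, 1169]; [1169, 442803]]·[m, c]ᵀ = [1767, 667968]ᵀ.
Determinant 6·442803 − 1169² = 1290257.
m = (1767·442803 − 1169·667968)/1290257 = 1578309/1290257; c = (6·667968 − 1169·1767)/1290257 = 1942185/1290257.

m = 1.223, c = 1.505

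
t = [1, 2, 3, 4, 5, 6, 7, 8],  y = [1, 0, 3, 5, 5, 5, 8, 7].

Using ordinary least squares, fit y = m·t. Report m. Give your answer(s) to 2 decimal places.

m = 0.97

From the data, Σt·t = 204.
For Xᵀy: Σt·y = 197.
Normal equations: [[204]]·[m]ᵀ = [197]ᵀ.
Hence m = 197 / 204 ≈ 0.965686.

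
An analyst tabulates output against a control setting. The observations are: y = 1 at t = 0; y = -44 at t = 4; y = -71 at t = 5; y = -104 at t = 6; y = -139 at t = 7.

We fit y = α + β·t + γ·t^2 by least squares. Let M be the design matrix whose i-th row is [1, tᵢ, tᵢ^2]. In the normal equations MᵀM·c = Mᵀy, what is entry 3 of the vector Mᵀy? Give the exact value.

-13034

Entry 3 ↔ basis t^2, so (Mᵀy)_{3} = Σᵢ (t^2)·yᵢ = (0)·(1) + (16)·(-44) + (25)·(-71) + (36)·(-104) + (49)·(-139) = -13034.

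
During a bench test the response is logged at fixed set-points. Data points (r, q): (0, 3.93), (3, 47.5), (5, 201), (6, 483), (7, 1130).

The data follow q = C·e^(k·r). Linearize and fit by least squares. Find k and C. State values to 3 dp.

Linearized form: ln q = k·r + ln C. From the 5 transformed points,
XᵀX = [[119.0000, 21.0000]; [21.0000, 5]], rhs = [124.3886, 23.7427]ᵀ  (here Σr = 21.0000, Σ(r)² = 119.0000, Σln q = 23.7427, Σr·ln q = 124.3886).
Δ = 119.0000·5 − (21.0000)² = 154.0000; k = (124.3886·5 − 21.0000·23.7427)/154.0000 = 0.80096, ln C = (119.0000·23.7427 − 21.0000·124.3886)/154.0000 = 1.38452, so C = exp(1.38452) = 3.99290.

k = 0.801, C = 3.993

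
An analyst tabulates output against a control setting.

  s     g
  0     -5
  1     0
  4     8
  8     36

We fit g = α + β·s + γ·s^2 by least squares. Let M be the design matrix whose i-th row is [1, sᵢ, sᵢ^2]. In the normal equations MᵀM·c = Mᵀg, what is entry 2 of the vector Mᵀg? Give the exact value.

Entry 2 ↔ basis s, so (Mᵀg)_{2} = Σᵢ (s)·gᵢ = (0)·(-5) + (1)·(0) + (4)·(8) + (8)·(36) = 320.

320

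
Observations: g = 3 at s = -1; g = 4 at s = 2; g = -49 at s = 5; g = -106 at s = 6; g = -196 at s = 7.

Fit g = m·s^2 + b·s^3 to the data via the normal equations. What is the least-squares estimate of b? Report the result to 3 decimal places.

Forming XᵀX = [[4339, 27739]; [27739, 179995]] and Xᵀg = [-14626, -96220]ᵀ gives XᵀX·[m, b]ᵀ = Xᵀg.
det = 4339·179995 − 27739² = 11546184.
m = ((-14626)·179995 − 27739·(-96220))/11546184 = 6073285/1924364; b = (4339·(-96220) − 27739·(-14626))/11546184 = -1964661/1924364.

b = -1.021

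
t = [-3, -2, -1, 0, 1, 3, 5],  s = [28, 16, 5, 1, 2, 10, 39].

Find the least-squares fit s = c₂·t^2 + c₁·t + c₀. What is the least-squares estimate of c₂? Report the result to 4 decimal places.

c₂ = 2.0637

Compute the Gram sums: Σt^2·t^2 = 805, Σt^2·t = 117, Σt^2 = 49, Σt·t = 49, Σt = 3, Σ1 = 7.
Moment sums: Σt^2·s = 1388, Σt·s = 106, Σs = 101.
MᵀM·[c₂, c₁, c₀]ᵀ = Mᵀs becomes [[805, 117, 49]; [117, 49, 3]; [49, 3, 7]]·[c₂, c₁, c₀]ᵀ = [1388, 106, 101]ᵀ.
Row-reducing yields c₂ = 30885/14966, c₁ = -6067/2138, c₀ = 8972/7483.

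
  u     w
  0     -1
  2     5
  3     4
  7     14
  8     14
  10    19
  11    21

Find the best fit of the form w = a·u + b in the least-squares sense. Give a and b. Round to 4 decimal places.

From the data, Σu·u = 347, Σu = 41, Σ1 = 7.
For Mᵀw: Σu·w = 653, Σw = 76.
MᵀM·[a, b]ᵀ = Mᵀw becomes [[347, 41]; [41, 7]]·[a, b]ᵀ = [653, 76]ᵀ.
det = 347·7 − 41² = 748.
a = (653·7 − 41·76)/748 = 1455/748; b = (347·76 − 41·653)/748 = -401/748.

a = 1.9452, b = -0.5361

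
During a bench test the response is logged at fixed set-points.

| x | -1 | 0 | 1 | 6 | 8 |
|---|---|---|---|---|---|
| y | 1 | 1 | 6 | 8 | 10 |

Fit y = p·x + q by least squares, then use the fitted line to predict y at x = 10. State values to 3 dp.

Setting ∂/∂p … = 0 gives: 102·p + 14·q = 133;  14·p + 5·q = 26.
Eliminating q: 5·(row 1) − 14·(row 2) gives 314·p = 5·133 − 14·26 = 301, so p = 301/314.
Then q = (26 − 14·(301/314))/5 = 395/157.
At x = 10: ŷ = (301/314)·(10) + (395/157)·(1) = 1900/157.

ŷ = 12.102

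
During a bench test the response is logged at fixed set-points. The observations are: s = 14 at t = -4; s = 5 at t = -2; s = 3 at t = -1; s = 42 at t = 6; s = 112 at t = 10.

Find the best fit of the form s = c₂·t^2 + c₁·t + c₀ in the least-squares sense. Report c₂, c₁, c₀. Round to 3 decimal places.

AᵀA·[c₂, c₁, c₀]ᵀ = Aᵀs reads: 11569·c₂ + 1143·c₁ + 157·c₀ = 12959;  1143·c₂ + 157·c₁ + 9·c₀ = 1303;  157·c₂ + 9·c₁ + 5·c₀ = 176.
Solving the 3×3 system (Gaussian elimination) gives c₂ = 494959/486278, c₁ = 381425/486278, c₀ = 444354/243139.

c₂ = 1.018, c₁ = 0.784, c₀ = 1.828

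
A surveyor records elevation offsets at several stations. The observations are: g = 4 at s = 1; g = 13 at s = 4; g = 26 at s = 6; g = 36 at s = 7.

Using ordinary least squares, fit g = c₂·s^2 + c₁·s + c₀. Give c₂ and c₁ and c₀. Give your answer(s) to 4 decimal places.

Sums needed: Σs^2·s^2 = 3954, Σs^2·s = 624, Σs^2 = 102, Σs·s = 102, Σs = 18, Σ1 = 4.
Moment sums: Σs^2·g = 2912, Σs·g = 464, Σg = 79.
Normal equations: [[3954, 624, 102]; [624, 102, 18]; [102, 18, 4]]·[c₂, c₁, c₀]ᵀ = [2912, 464, 79]ᵀ.
Inverting the 3×3 Gram matrix, [c₂, c₁, c₀]ᵀ = [35/44, -13/12, 191/44]ᵀ.

c₂ = 0.7955, c₁ = -1.0833, c₀ = 4.3409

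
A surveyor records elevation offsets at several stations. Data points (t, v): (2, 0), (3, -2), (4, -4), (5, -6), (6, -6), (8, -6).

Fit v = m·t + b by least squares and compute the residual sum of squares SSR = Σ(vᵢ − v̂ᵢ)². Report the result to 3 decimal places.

SSR = 7.314

Entries of MᵀM: Σt·t = 154, Σt = 28, Σ1 = 6.
And Σt·v = -136, Σv = -24.
det = 154·6 − 28² = 140.
m = ((-136)·6 − 28·(-24))/140 = -36/35; b = (154·(-24) − 28·(-136))/140 = 4/5.
Residuals: 44/35, 2/7, -24/35, -58/35, -22/35, 10/7; SSR = 256/35.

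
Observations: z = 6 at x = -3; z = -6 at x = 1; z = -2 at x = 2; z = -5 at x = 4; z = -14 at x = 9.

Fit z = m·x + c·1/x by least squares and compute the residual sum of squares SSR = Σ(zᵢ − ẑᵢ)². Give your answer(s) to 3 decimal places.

SSR = 11.241

MᵀM·[m, c]ᵀ = Mᵀz reads: 111·m + 5·c = -174;  5·m + (1861/1296)·c = -425/36.
(Σx·x = 111, Σx·1/x = 5, Σ1/x·1/x = 1861/1296, Σx·z = -174, Σ1/x·z = -425/36.)
Eliminating c: (1861/1296)·(row 1) − 5·(row 2) gives (58057/432)·m = (1861/1296)·(-174) − 5·(-425/36) = -41219/216, so m = -82438/58057.
Then c = ((-425/36) − 5·(-82438/58057))/(1861/1296) = -190260/58057.
Residuals: 37608/58057, -75644/58057, 143892/58057, 87032/58057, -49716/58057; SSR = 652592/58057.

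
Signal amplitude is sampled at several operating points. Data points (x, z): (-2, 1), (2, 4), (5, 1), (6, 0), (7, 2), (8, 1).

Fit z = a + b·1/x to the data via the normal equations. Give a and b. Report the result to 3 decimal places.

Compute the Gram sums: Σ1 = 6, Σ1/x = 533/840, Σ1/x·1/x = 426049/705600.
For Mᵀz: Σz = 9, Σ1/x·z = 591/280.
Normal equations: [[6, 533/840]; [533/840, 426049/705600]]·[a, b]ᵀ = [9, 591/280]ᵀ.
Eliminating b: (426049/705600)·(row 1) − (533/840)·(row 2) gives (454441/141120)·a = (426049/705600)·9 − (533/840)·(591/280) = 819/200, so a = 222264/174785.
Then b = ((591/280) − (533/840)·(222264/174785))/(426049/705600) = 981288/454441.

a = 1.272, b = 2.159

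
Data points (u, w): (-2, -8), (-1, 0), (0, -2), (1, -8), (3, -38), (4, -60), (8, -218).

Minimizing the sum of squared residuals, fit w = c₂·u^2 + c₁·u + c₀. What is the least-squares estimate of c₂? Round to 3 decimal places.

AᵀA·[c₂, c₁, c₀]ᵀ = Aᵀw reads: 4451·c₂ + 595·c₁ + 95·c₀ = -15294;  595·c₂ + 95·c₁ + 13·c₀ = -2090;  95·c₂ + 13·c₁ + 7·c₀ = -334.
(Σu^2·u^2 = 4451, Σu^2·u = 595, Σu^2 = 95, Σu·u = 95, Σu = 13, Σ1 = 7, Σu^2·w = -15294, Σu·w = -2090, Σw = -334.)
Inverting the 3×3 Gram matrix, [c₂, c₁, c₀]ᵀ = [-19832/6573, -19184/6573, -2950/2191]ᵀ.

c₂ = -3.017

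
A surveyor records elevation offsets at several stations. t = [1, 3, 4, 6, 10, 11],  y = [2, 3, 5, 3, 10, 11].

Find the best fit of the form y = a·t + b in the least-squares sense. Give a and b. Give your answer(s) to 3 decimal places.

a = 0.909, b = 0.364

The normal system MᵀM·[a, b]ᵀ = Mᵀy is [[283, 35]; [35, 6]]·[a, b]ᵀ = [270, 34]ᵀ.
det = 283·6 − 35² = 473.
a = (270·6 − 35·34)/473 = 10/11; b = (283·34 − 35·270)/473 = 4/11.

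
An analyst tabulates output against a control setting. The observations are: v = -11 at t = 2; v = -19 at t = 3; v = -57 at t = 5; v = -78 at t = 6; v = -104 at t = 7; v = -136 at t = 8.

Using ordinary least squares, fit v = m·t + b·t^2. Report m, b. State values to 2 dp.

The normal equations are: 187·m + 1231·b = -2648;  1231·m + 8515·b = -18248.
Eliminating b: 8515·(row 1) − 1231·(row 2) gives 76944·m = 8515·(-2648) − 1231·(-18248) = -84432, so m = -1759/1603.
Then b = ((-18248) − 1231·(-1759/1603))/8515 = -3181/1603.

m = -1.10, b = -1.98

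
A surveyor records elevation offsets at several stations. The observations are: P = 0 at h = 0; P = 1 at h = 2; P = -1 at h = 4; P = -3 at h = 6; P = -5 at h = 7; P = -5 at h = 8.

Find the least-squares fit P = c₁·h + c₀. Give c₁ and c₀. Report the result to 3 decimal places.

c₁ = -0.768, c₀ = 1.291

Setting ∂/∂c₁ … = 0 gives: 169·c₁ + 27·c₀ = -95;  27·c₁ + 6·c₀ = -13.
det = 169·6 − 27² = 285.
c₁ = ((-95)·6 − 27·(-13))/285 = -73/95; c₀ = (169·(-13) − 27·(-95))/285 = 368/285.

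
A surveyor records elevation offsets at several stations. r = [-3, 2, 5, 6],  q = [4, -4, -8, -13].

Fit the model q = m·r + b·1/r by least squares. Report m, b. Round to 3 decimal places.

Sums needed: Σr·r = 74, Σr·1/r = 4, Σ1/r·1/r = 193/450.
Moment sums: Σr·q = -138, Σ1/r·q = -71/10.
AᵀA·[m, b]ᵀ = Aᵀq becomes [[74, 4]; [4, 193/450]]·[m, b]ᵀ = [-138, -71/10]ᵀ.
Eliminating b: (193/450)·(row 1) − 4·(row 2) gives (3541/225)·m = (193/450)·(-138) − 4·(-71/10) = -2309/75, so m = -6927/3541.
Then b = ((-71/10) − 4·(-6927/3541))/(193/450) = 5985/3541.

m = -1.956, b = 1.690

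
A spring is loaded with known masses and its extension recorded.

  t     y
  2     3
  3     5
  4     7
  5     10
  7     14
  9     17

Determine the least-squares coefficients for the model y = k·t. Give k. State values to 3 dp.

With design matrix A, AᵀA = [[184]] and Aᵀy = [350]ᵀ.
k = 350/184 = 1.90217.

k = 1.902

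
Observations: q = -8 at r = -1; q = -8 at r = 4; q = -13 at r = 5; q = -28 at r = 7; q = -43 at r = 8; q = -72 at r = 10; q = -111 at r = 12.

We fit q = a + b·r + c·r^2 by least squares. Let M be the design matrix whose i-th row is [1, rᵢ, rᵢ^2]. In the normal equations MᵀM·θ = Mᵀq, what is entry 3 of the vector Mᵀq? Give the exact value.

-27769

Entry 3 ↔ basis r^2, so (Mᵀq)_{3} = Σᵢ (r^2)·qᵢ = (1)·(-8) + (16)·(-8) + (25)·(-13) + (49)·(-28) + (64)·(-43) + (100)·(-72) + (144)·(-111) = -27769.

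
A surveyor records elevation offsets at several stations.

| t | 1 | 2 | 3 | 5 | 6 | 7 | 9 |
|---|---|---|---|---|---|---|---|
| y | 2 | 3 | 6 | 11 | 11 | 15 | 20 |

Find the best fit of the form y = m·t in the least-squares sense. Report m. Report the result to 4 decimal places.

From the data, Σt·t = 205.
Right-hand side: Σt·y = 432.
So AᵀA·[m]ᵀ = Aᵀy: [[205]]·[m]ᵀ = [432]ᵀ.
m = 432/205 = 2.10732.

m = 2.1073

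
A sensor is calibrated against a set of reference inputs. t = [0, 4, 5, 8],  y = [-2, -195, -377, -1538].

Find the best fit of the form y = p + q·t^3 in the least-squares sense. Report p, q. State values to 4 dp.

Compute the Gram sums: Σ1 = 4, Σt^3 = 701, Σt^3·t^3 = 281865.
For Aᵀy: Σy = -2112, Σt^3·y = -847061.
Normal equations: [[4, 701]; [701, 281865]]·[p, q]ᵀ = [-2112, -847061]ᵀ.
Eliminating q: 281865·(row 1) − 701·(row 2) gives 636059·p = 281865·(-2112) − 701·(-847061) = -1509119, so p = -1509119/636059.
Then q = ((-847061) − 701·(-1509119/636059))/281865 = -1907732/636059.

p = -2.3726, q = -2.9993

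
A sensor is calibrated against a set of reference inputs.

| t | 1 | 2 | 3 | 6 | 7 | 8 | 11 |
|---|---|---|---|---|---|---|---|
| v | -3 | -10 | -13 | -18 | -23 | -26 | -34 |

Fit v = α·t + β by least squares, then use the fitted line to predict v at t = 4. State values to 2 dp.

v̂ = -14.03

Setting ∂/∂α … = 0 gives: 284·α + 38·β = -913;  38·α + 7·β = -127.
(Σt·t = 284, Σt = 38, Σ1 = 7, Σt·v = -913, Σv = -127.)
Determinant 284·7 − 38² = 544.
α = ((-913)·7 − 38·(-127))/544 = -1565/544; β = (284·(-127) − 38·(-913))/544 = -687/272.
At t = 4: v̂ = (-1565/544)·(4) + (-687/272)·(1) = -3817/272.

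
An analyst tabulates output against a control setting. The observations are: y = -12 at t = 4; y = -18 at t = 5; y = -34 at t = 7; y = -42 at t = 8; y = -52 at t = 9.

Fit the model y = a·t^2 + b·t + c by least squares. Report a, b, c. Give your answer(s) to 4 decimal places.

AᵀA·[a, b, c]ᵀ = Aᵀy reads: 13939·a + 1773·b + 235·c = -9208;  1773·a + 235·b + 33·c = -1180;  235·a + 33·b + 5·c = -158.
Solving the 3×3 system (Gaussian elimination) gives a = -30/77, b = -227/77, c = 475/77.

a = -0.3896, b = -2.9481, c = 6.1688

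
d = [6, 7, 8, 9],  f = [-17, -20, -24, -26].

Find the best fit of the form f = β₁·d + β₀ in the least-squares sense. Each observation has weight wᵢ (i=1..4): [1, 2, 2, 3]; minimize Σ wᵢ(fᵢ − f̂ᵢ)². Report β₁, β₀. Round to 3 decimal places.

β₁ = -3.028, β₀ = 0.972

The normal system MᵀWM·[β₁, β₀]ᵀ = MᵀWf is [[505, 63]; [63, 8]]·[β₁, β₀]ᵀ = [-1468, -183]ᵀ.
Eliminating β₀: 8·(row 1) − 63·(row 2) gives 71·β₁ = 8·(-1468) − 63·(-183) = -215, so β₁ = -215/71.
Then β₀ = ((-183) − 63·(-215/71))/8 = 69/71.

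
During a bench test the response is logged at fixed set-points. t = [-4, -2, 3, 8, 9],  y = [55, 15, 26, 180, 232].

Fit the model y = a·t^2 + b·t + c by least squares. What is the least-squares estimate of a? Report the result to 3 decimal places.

a = 2.965

MᵀM·[a, b, c]ᵀ = Mᵀy reads: 11010·a + 1196·b + 174·c = 31486;  1196·a + 174·b + 14·c = 3356;  174·a + 14·b + 5·c = 508.
Inverting the 3×3 Gram matrix, [a, b, c]ᵀ = [613411/206887, -257782/206887, 394806/206887]ᵀ.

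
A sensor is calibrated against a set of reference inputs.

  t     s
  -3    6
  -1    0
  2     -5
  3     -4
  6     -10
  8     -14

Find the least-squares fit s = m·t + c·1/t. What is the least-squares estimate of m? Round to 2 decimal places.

Sums needed: Σt·t = 123, Σt·1/t = 6, Σ1/t·1/t = 97/64.
And Σt·s = -212, Σ1/t·s = -37/4.
Normal equations: [[123, 6]; [6, 97/64]]·[m, c]ᵀ = [-212, -37/4]ᵀ.
Determinant 123·(97/64) − 6² = 9627/64.
m = ((-212)·(97/64) − 6·(-37/4))/(9627/64) = -17012/9627; c = (123·(-37/4) − 6·(-212))/(9627/64) = 2864/3209.

m = -1.77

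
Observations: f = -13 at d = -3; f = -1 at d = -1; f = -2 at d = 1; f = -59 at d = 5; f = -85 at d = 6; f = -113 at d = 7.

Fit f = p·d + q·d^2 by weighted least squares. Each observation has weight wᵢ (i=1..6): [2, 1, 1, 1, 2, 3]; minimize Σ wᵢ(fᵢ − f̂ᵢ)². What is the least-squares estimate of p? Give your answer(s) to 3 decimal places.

p = -1.727

AᵀWA·[p, q]ᵀ = AᵀWf reads: 264·p + 1532·q = -3611;  1532·p + 10584·q = -24443.
Determinant 264·10584 − 1532² = 447152.
p = ((-3611)·10584 − 1532·(-24443))/447152 = -193037/111788; q = (264·(-24443) − 1532·(-3611))/447152 = -230225/111788.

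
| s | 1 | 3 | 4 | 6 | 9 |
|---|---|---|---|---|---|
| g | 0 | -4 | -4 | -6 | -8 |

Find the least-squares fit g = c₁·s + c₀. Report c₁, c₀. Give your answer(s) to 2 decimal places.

From the data, Σs·s = 143, Σs = 23, Σ1 = 5.
And Σs·g = -136, Σg = -22.
MᵀM·[c₁, c₀]ᵀ = Mᵀg becomes [[143, 23]; [23, 5]]·[c₁, c₀]ᵀ = [-136, -22]ᵀ.
Δ = 143·5 − 23² = 186.
c₁ = ((-136)·5 − 23·(-22))/186 = -29/31; c₀ = (143·(-22) − 23·(-136))/186 = -3/31.

c₁ = -0.94, c₀ = -0.10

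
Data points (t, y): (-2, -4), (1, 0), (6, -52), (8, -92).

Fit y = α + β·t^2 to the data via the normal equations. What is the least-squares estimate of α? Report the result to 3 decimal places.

α = 1.503

From the data, Σ1 = 4, Σt^2 = 105, Σt^2·t^2 = 5409.
For Mᵀy: Σy = -148, Σt^2·y = -7776.
MᵀM·[α, β]ᵀ = Mᵀy becomes [[4, 105]; [105, 5409]]·[α, β]ᵀ = [-148, -7776]ᵀ.
Determinant 4·5409 − 105² = 10611.
α = ((-148)·5409 − 105·(-7776))/10611 = 1772/1179; β = (4·(-7776) − 105·(-148))/10611 = -5188/3537.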